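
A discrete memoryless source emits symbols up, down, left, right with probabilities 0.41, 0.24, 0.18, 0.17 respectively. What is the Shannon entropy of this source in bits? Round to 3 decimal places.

H = −Σ pᵢ log₂ pᵢ.
−0.41·log₂(0.41) = 0.5274
−0.24·log₂(0.24) = 0.4941
−0.18·log₂(0.18) = 0.4453
−0.17·log₂(0.17) = 0.4346
Sum ≈ 1.9014 → 1.901 bits.

1.901 bits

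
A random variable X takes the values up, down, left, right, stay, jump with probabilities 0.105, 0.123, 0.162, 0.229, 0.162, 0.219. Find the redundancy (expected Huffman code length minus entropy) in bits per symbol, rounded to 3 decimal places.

0.021 bits

Entropy H = −Σ p log₂ p ≈ 2.5309 bits.
Huffman merges: 21/200+123/1000→57/250; 81/500+81/500→81/250; 219/1000+57/250→447/1000; 229/1000+81/250→553/1000; 447/1000+553/1000→1. L = 319/125 ≈ 2.5520.
L − H = 2.5520 − 2.5309 = 0.021 bits.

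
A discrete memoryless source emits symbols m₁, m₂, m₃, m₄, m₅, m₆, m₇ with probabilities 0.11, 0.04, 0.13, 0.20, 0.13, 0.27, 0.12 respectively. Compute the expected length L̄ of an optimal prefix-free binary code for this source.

2.68 bits/symbol

Repeatedly combine the two least-probable nodes; the expected code length is the sum of the merged weights.
merge 1/25 + 11/100 → 3/20
merge 3/25 + 13/100 → 1/4
merge 13/100 + 3/20 → 7/25
merge 1/5 + 1/4 → 9/20
merge 27/100 + 7/25 → 11/20
merge 9/20 + 11/20 → 1
L = 3/20 + 1/4 + 7/25 + 9/20 + 11/20 + 1 = 67/25 = 2.68 bits/symbol.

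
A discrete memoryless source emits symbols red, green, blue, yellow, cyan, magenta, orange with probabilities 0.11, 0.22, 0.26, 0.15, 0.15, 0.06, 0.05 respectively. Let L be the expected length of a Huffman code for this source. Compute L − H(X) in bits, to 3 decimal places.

0.013 bits

Entropy H = −Σ p log₂ p ≈ 2.6169 bits.
Huffman merges: 1/20+3/50→11/100; 11/100+11/100→11/50; 3/20+3/20→3/10; 11/50+11/50→11/25; 13/50+3/10→14/25; 11/25+14/25→1. L = 263/100 ≈ 2.6300.
L − H = 2.6300 − 2.6169 = 0.013 bits.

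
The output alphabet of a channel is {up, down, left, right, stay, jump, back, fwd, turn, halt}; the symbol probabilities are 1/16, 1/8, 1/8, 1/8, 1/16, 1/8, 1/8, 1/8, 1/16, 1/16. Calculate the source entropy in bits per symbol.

3.25 bits

Each probability is a power of 1/2, so log₂(1/p) is an integer.
H = Σ p·log₂(1/p) = 1/16·4 + 1/8·3 + 1/8·3 + 1/8·3 + 1/16·4 + 1/8·3 + 1/8·3 + 1/8·3 + 1/16·4 + 1/16·4 = 3.25 bits.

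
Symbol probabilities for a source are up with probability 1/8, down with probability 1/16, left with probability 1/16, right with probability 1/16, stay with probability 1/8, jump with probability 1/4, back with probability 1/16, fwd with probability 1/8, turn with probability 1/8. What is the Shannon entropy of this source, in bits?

3 bits

Each probability is a power of 1/2, so log₂(1/p) is an integer.
H = Σ p·log₂(1/p) = 1/8·3 + 1/16·4 + 1/16·4 + 1/16·4 + 1/8·3 + 1/4·2 + 1/16·4 + 1/8·3 + 1/8·3 = 3 bits.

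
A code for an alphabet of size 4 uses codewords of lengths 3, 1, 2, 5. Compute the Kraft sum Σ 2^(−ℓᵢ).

With common denominator 2^5 = 32: Σ 2^(−ℓᵢ) = 4/32 + 16/32 + 8/32 + 1/32 = 29/32 = 0.90625.

0.90625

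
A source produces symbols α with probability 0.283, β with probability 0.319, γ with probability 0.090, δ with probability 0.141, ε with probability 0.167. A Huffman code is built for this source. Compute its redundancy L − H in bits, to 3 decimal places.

0.047 bits

Entropy H = −Σ p log₂ p ≈ 2.1836 bits.
Huffman merges: 9/100+141/1000→231/1000; 167/1000+231/1000→199/500; 283/1000+319/1000→301/500; 199/500+301/500→1. L = 2231/1000 ≈ 2.2310.
L − H = 2.2310 − 2.1836 = 0.047 bits.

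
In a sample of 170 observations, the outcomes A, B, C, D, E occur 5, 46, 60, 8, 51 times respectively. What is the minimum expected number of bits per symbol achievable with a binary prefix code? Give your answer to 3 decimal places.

Probabilities are the counts divided by 170.
Repeatedly combine the two least-probable nodes; the expected code length is the sum of the merged weights.
merge 1/34 + 4/85 → 13/170
merge 13/170 + 23/85 → 59/170
merge 3/10 + 59/170 → 11/17
merge 6/17 + 11/17 → 1
L = 13/170 + 59/170 + 11/17 + 1 = 176/85 ≈ 2.071 bits/symbol.

2.071 bits/symbol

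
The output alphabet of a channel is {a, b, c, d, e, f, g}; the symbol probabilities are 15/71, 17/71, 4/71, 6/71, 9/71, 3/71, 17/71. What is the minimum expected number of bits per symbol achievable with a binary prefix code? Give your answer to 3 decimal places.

2.592 bits/symbol

Repeatedly combine the two least-probable nodes; the expected code length is the sum of the merged weights.
merge 3/71 + 4/71 → 7/71
merge 6/71 + 7/71 → 13/71
merge 9/71 + 13/71 → 22/71
merge 15/71 + 17/71 → 32/71
merge 17/71 + 22/71 → 39/71
merge 32/71 + 39/71 → 1
L = 7/71 + 13/71 + 22/71 + 32/71 + 39/71 + 1 = 184/71 ≈ 2.592 bits/symbol.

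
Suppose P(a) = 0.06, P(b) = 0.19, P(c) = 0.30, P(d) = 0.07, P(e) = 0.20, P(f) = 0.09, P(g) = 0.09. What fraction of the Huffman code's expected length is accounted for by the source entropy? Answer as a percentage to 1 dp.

98.4%

Entropy H = −Σ p log₂ p ≈ 2.5781 bits.
Huffman merges: 3/50+7/100→13/100; 9/100+9/100→9/50; 13/100+9/50→31/100; 19/100+1/5→39/100; 3/10+31/100→61/100; 39/100+61/100→1. L = 131/50 ≈ 2.6200.
Efficiency = H/L = 2.5781/2.6200 = 98.4%.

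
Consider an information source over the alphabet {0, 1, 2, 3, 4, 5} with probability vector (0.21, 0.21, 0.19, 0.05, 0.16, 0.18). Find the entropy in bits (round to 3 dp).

2.485 bits

H = −Σ pᵢ log₂ pᵢ.
−0.21·log₂(0.21) = 0.4728
−0.21·log₂(0.21) = 0.4728
−0.19·log₂(0.19) = 0.4552
−0.05·log₂(0.05) = 0.2161
−0.16·log₂(0.16) = 0.4230
−0.18·log₂(0.18) = 0.4453
Sum ≈ 2.4853 → 2.485 bits.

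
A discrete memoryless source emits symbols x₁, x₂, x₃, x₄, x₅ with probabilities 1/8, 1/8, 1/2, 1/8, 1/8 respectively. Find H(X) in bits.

Each probability is a power of 1/2, so log₂(1/p) is an integer.
H = Σ p·log₂(1/p) = 1/8·3 + 1/8·3 + 1/2·1 + 1/8·3 + 1/8·3 = 2 bits.

2 bits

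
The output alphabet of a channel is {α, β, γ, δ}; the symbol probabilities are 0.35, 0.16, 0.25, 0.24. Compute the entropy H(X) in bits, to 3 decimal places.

H = −Σ pᵢ log₂ pᵢ.
−0.35·log₂(0.35) = 0.5301
−0.16·log₂(0.16) = 0.4230
−0.25·log₂(0.25) = 0.5000
−0.24·log₂(0.24) = 0.4941
Sum ≈ 1.9473 → 1.947 bits.

1.947 bits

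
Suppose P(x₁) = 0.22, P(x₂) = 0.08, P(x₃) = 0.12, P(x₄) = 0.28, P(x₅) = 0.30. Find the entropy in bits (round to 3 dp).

2.174 bits

H = −Σ pᵢ log₂ pᵢ.
−0.22·log₂(0.22) = 0.4806
−0.08·log₂(0.08) = 0.2915
−0.12·log₂(0.12) = 0.3671
−0.28·log₂(0.28) = 0.5142
−0.30·log₂(0.30) = 0.5211
Sum ≈ 2.1745 → 2.174 bits.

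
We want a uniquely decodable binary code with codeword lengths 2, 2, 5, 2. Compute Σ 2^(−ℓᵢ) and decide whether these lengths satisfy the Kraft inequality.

0.78125; yes

With common denominator 2^5 = 32: Σ 2^(−ℓᵢ) = 8/32 + 8/32 + 1/32 + 8/32 = 25/32 = 0.78125.
Kraft's inequality requires Σ ≤ 1; here Σ = 0.78125 ≤ 1, so such a prefix code exists.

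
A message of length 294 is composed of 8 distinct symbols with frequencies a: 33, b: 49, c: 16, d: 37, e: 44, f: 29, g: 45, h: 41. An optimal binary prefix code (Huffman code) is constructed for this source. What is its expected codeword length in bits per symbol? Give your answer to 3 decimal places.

Probabilities are the counts divided by 294.
Repeatedly combine the two least-probable nodes; the expected code length is the sum of the merged weights.
merge 8/147 + 29/294 → 15/98
merge 11/98 + 37/294 → 5/21
merge 41/294 + 22/147 → 85/294
merge 15/98 + 15/98 → 15/49
merge 1/6 + 5/21 → 17/42
merge 85/294 + 15/49 → 25/42
merge 17/42 + 25/42 → 1
L = 15/98 + 5/21 + 85/294 + 15/49 + 17/42 + 25/42 + 1 = 439/147 ≈ 2.986 bits/symbol.

2.986 bits/symbol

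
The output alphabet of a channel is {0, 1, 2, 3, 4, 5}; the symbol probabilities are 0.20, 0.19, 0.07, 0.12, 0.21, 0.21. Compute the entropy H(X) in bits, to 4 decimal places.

2.5009 bits

H = −Σ pᵢ log₂ pᵢ.
−0.20·log₂(0.20) = 0.4644
−0.19·log₂(0.19) = 0.4552
−0.07·log₂(0.07) = 0.2686
−0.12·log₂(0.12) = 0.3671
−0.21·log₂(0.21) = 0.4728
−0.21·log₂(0.21) = 0.4728
Sum ≈ 2.5009 → 2.5009 bits.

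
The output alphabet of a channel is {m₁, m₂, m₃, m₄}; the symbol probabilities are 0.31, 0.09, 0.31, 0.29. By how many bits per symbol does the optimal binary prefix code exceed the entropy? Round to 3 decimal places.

Entropy H = −Σ p log₂ p ≈ 1.8781 bits.
Huffman merges: 9/100+29/100→19/50; 31/100+31/100→31/50; 19/50+31/50→1. L = 2 ≈ 2.0000.
L − H = 2.0000 − 1.8781 = 0.122 bits.

0.122 bits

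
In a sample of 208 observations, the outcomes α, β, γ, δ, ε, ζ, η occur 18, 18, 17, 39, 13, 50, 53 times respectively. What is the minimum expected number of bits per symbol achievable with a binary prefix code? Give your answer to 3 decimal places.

2.635 bits/symbol

Probabilities are the counts divided by 208.
Repeatedly combine the two least-probable nodes; the expected code length is the sum of the merged weights.
merge 1/16 + 17/208 → 15/104
merge 9/104 + 9/104 → 9/52
merge 15/104 + 9/52 → 33/104
merge 3/16 + 25/104 → 89/208
merge 53/208 + 33/104 → 119/208
merge 89/208 + 119/208 → 1
L = 15/104 + 9/52 + 33/104 + 89/208 + 119/208 + 1 = 137/52 ≈ 2.635 bits/symbol.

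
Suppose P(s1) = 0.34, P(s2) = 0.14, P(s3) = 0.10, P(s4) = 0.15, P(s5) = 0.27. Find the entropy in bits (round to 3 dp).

H = −Σ pᵢ log₂ pᵢ.
−0.34·log₂(0.34) = 0.5292
−0.14·log₂(0.14) = 0.3971
−0.10·log₂(0.10) = 0.3322
−0.15·log₂(0.15) = 0.4105
−0.27·log₂(0.27) = 0.5100
Sum ≈ 2.1790 → 2.179 bits.

2.179 bits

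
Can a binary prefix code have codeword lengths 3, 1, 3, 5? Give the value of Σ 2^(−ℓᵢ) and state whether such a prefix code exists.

With common denominator 2^5 = 32: Σ 2^(−ℓᵢ) = 4/32 + 16/32 + 4/32 + 1/32 = 25/32 = 0.78125.
Kraft's inequality requires Σ ≤ 1; here Σ = 0.78125 ≤ 1, so such a prefix code exists.

0.78125; yes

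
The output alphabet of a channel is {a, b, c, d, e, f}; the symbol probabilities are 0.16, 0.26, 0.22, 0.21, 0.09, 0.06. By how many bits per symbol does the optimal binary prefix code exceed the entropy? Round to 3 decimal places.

Entropy H = −Σ p log₂ p ≈ 2.4379 bits.
Huffman merges: 3/50+9/100→3/20; 3/20+4/25→31/100; 21/100+11/50→43/100; 13/50+31/100→57/100; 43/100+57/100→1. L = 123/50 ≈ 2.4600.
L − H = 2.4600 − 2.4379 = 0.022 bits.

0.022 bits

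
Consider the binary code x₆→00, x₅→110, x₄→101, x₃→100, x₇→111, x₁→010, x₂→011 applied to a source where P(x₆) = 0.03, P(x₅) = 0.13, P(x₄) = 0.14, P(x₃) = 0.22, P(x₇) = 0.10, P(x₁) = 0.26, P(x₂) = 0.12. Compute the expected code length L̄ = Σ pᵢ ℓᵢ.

L̄ = Σ pᵢ·ℓᵢ = 0.03·2 + 0.13·3 + 0.14·3 + 0.22·3 + 0.10·3 + 0.26·3 + 0.12·3 = 2.97 bits/symbol.

2.97 bits/symbol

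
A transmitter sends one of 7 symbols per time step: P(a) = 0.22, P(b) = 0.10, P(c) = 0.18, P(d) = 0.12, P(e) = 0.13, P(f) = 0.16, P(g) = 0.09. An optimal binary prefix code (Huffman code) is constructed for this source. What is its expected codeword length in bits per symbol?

2.78 bits/symbol

Repeatedly combine the two least-probable nodes; the expected code length is the sum of the merged weights.
merge 9/100 + 1/10 → 19/100
merge 3/25 + 13/100 → 1/4
merge 4/25 + 9/50 → 17/50
merge 19/100 + 11/50 → 41/100
merge 1/4 + 17/50 → 59/100
merge 41/100 + 59/100 → 1
L = 19/100 + 1/4 + 17/50 + 41/100 + 59/100 + 1 = 139/50 = 2.78 bits/symbol.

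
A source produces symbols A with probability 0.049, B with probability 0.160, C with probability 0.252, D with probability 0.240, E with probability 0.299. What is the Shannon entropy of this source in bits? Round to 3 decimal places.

H = −Σ pᵢ log₂ pᵢ.
−0.049·log₂(0.049) = 0.2132
−0.160·log₂(0.160) = 0.4230
−0.252·log₂(0.252) = 0.5011
−0.240·log₂(0.240) = 0.4941
−0.299·log₂(0.299) = 0.5208
Sum ≈ 2.1523 → 2.152 bits.

2.152 bits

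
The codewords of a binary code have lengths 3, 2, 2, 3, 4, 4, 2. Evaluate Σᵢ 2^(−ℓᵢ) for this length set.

1.125

With common denominator 2^4 = 16: Σ 2^(−ℓᵢ) = 2/16 + 4/16 + 4/16 + 2/16 + 1/16 + 1/16 + 4/16 = 18/16 = 1.125.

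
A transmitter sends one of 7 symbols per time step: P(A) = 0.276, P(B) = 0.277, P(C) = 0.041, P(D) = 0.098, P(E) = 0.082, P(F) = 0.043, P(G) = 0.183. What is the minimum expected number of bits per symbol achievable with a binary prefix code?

2.514 bits/symbol

Repeatedly combine the two least-probable nodes; the expected code length is the sum of the merged weights.
merge 41/1000 + 43/1000 → 21/250
merge 41/500 + 21/250 → 83/500
merge 49/500 + 83/500 → 33/125
merge 183/1000 + 33/125 → 447/1000
merge 69/250 + 277/1000 → 553/1000
merge 447/1000 + 553/1000 → 1
L = 21/250 + 83/500 + 33/125 + 447/1000 + 553/1000 + 1 = 1257/500 = 2.514 bits/symbol.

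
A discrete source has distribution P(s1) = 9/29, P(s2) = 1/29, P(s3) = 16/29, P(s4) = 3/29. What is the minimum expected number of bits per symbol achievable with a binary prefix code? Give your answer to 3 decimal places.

Repeatedly combine the two least-probable nodes; the expected code length is the sum of the merged weights.
merge 1/29 + 3/29 → 4/29
merge 4/29 + 9/29 → 13/29
merge 13/29 + 16/29 → 1
L = 4/29 + 13/29 + 1 = 46/29 ≈ 1.586 bits/symbol.

1.586 bits/symbol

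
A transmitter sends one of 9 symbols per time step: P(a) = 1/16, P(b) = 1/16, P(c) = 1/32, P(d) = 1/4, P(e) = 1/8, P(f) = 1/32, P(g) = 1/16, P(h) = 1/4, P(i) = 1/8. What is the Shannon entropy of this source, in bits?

Each probability is a power of 1/2, so log₂(1/p) is an integer.
H = Σ p·log₂(1/p) = 1/16·4 + 1/16·4 + 1/32·5 + 1/4·2 + 1/8·3 + 1/32·5 + 1/16·4 + 1/4·2 + 1/8·3 = 2.8125 bits.

2.8125 bits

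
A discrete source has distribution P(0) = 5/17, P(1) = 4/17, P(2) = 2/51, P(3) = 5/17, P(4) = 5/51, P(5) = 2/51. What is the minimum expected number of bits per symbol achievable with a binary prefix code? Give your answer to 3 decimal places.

2.255 bits/symbol

Repeatedly combine the two least-probable nodes; the expected code length is the sum of the merged weights.
merge 2/51 + 2/51 → 4/51
merge 4/51 + 5/51 → 3/17
merge 3/17 + 4/17 → 7/17
merge 5/17 + 5/17 → 10/17
merge 7/17 + 10/17 → 1
L = 4/51 + 3/17 + 7/17 + 10/17 + 1 = 115/51 ≈ 2.255 bits/symbol.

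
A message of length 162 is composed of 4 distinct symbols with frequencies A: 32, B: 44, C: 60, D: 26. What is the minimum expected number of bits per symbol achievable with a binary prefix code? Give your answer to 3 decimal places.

Probabilities are the counts divided by 162.
Repeatedly combine the two least-probable nodes; the expected code length is the sum of the merged weights.
merge 13/81 + 16/81 → 29/81
merge 22/81 + 29/81 → 17/27
merge 10/27 + 17/27 → 1
L = 29/81 + 17/27 + 1 = 161/81 ≈ 1.988 bits/symbol.

1.988 bits/symbol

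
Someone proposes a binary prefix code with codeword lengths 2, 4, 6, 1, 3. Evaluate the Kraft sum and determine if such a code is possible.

With common denominator 2^6 = 64: Σ 2^(−ℓᵢ) = 16/64 + 4/64 + 1/64 + 32/64 + 8/64 = 61/64 = 0.953125.
Kraft's inequality requires Σ ≤ 1; here Σ = 0.953125 ≤ 1, so such a prefix code exists.

0.953125; yes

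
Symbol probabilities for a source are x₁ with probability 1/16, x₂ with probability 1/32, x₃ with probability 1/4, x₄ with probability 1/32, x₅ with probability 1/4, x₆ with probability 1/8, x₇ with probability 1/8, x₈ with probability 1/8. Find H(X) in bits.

2.6875 bits

Each probability is a power of 1/2, so log₂(1/p) is an integer.
H = Σ p·log₂(1/p) = 1/16·4 + 1/32·5 + 1/4·2 + 1/32·5 + 1/4·2 + 1/8·3 + 1/8·3 + 1/8·3 = 2.6875 bits.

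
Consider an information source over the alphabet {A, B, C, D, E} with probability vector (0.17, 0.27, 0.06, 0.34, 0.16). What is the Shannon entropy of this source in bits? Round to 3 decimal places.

2.140 bits

H = −Σ pᵢ log₂ pᵢ.
−0.17·log₂(0.17) = 0.4346
−0.27·log₂(0.27) = 0.5100
−0.06·log₂(0.06) = 0.2435
−0.34·log₂(0.34) = 0.5292
−0.16·log₂(0.16) = 0.4230
Sum ≈ 2.1403 → 2.140 bits.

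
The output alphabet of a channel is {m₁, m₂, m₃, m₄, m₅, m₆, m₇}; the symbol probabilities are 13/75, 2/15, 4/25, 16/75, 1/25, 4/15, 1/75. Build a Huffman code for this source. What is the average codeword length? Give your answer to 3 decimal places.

Repeatedly combine the two least-probable nodes; the expected code length is the sum of the merged weights.
merge 1/75 + 1/25 → 4/75
merge 4/75 + 2/15 → 14/75
merge 4/25 + 13/75 → 1/3
merge 14/75 + 16/75 → 2/5
merge 4/15 + 1/3 → 3/5
merge 2/5 + 3/5 → 1
L = 4/75 + 14/75 + 1/3 + 2/5 + 3/5 + 1 = 193/75 ≈ 2.573 bits/symbol.

2.573 bits/symbol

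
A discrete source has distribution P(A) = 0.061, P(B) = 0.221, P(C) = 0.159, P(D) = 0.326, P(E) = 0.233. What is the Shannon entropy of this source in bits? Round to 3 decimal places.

H = −Σ pᵢ log₂ pᵢ.
−0.061·log₂(0.061) = 0.2461
−0.221·log₂(0.221) = 0.4813
−0.159·log₂(0.159) = 0.4218
−0.326·log₂(0.326) = 0.5272
−0.233·log₂(0.233) = 0.4897
Sum ≈ 2.1661 → 2.166 bits.

2.166 bits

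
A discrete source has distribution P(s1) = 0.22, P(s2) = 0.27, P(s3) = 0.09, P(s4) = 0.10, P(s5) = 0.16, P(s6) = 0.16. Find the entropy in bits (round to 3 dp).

H = −Σ pᵢ log₂ pᵢ.
−0.22·log₂(0.22) = 0.4806
−0.27·log₂(0.27) = 0.5100
−0.09·log₂(0.09) = 0.3127
−0.10·log₂(0.10) = 0.3322
−0.16·log₂(0.16) = 0.4230
−0.16·log₂(0.16) = 0.4230
Sum ≈ 2.4815 → 2.481 bits.

2.481 bits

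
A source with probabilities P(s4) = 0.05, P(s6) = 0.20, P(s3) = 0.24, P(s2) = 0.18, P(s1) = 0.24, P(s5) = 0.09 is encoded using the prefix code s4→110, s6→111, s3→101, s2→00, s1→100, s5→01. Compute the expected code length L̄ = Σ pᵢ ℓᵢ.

2.73 bits/symbol

L̄ = Σ pᵢ·ℓᵢ = 0.05·3 + 0.20·3 + 0.24·3 + 0.18·2 + 0.24·3 + 0.09·2 = 2.73 bits/symbol.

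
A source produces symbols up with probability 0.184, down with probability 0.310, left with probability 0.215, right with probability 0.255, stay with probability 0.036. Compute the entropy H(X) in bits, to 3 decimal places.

H = −Σ pᵢ log₂ pᵢ.
−0.184·log₂(0.184) = 0.4494
−0.310·log₂(0.310) = 0.5238
−0.215·log₂(0.215) = 0.4768
−0.255·log₂(0.255) = 0.5027
−0.036·log₂(0.036) = 0.1727
Sum ≈ 2.1253 → 2.125 bits.

2.125 bits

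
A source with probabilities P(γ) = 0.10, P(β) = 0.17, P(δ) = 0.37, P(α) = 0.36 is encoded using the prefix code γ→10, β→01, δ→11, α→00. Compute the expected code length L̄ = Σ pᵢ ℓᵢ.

2 bits/symbol

L̄ = Σ pᵢ·ℓᵢ = 0.10·2 + 0.17·2 + 0.37·2 + 0.36·2 = 2 bits/symbol.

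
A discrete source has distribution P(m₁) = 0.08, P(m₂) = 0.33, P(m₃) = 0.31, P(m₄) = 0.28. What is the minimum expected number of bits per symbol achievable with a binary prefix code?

Repeatedly combine the two least-probable nodes; the expected code length is the sum of the merged weights.
merge 2/25 + 7/25 → 9/25
merge 31/100 + 33/100 → 16/25
merge 9/25 + 16/25 → 1
L = 9/25 + 16/25 + 1 = 2 bits/symbol.

2 bits/symbol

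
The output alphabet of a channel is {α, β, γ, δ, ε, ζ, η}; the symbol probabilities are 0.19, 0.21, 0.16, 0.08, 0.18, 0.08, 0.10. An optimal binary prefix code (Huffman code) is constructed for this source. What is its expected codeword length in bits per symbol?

2.76 bits/symbol

Repeatedly combine the two least-probable nodes; the expected code length is the sum of the merged weights.
merge 2/25 + 2/25 → 4/25
merge 1/10 + 4/25 → 13/50
merge 4/25 + 9/50 → 17/50
merge 19/100 + 21/100 → 2/5
merge 13/50 + 17/50 → 3/5
merge 2/5 + 3/5 → 1
L = 4/25 + 13/50 + 17/50 + 2/5 + 3/5 + 1 = 69/25 = 2.76 bits/symbol.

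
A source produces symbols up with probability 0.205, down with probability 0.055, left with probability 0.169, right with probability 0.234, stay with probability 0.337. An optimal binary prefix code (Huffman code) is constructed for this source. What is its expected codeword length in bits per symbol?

2.224 bits/symbol

Repeatedly combine the two least-probable nodes; the expected code length is the sum of the merged weights.
merge 11/200 + 169/1000 → 28/125
merge 41/200 + 28/125 → 429/1000
merge 117/500 + 337/1000 → 571/1000
merge 429/1000 + 571/1000 → 1
L = 28/125 + 429/1000 + 571/1000 + 1 = 278/125 = 2.224 bits/symbol.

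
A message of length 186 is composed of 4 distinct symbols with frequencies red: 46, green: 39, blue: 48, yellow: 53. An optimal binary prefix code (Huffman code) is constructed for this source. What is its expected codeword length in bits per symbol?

Probabilities are the counts divided by 186.
Repeatedly combine the two least-probable nodes; the expected code length is the sum of the merged weights.
merge 13/62 + 23/93 → 85/186
merge 8/31 + 53/186 → 101/186
merge 85/186 + 101/186 → 1
L = 85/186 + 101/186 + 1 = 2 bits/symbol.

2 bits/symbol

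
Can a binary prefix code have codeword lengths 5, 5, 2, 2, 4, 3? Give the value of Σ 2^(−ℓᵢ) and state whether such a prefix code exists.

0.75; yes

With common denominator 2^5 = 32: Σ 2^(−ℓᵢ) = 1/32 + 1/32 + 8/32 + 8/32 + 2/32 + 4/32 = 24/32 = 0.75.
Kraft's inequality requires Σ ≤ 1; here Σ = 0.75 ≤ 1, so such a prefix code exists.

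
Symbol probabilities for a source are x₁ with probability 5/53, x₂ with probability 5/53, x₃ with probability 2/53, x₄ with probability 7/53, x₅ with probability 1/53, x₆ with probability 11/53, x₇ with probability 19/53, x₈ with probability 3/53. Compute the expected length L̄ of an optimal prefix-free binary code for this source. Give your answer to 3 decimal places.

Repeatedly combine the two least-probable nodes; the expected code length is the sum of the merged weights.
merge 1/53 + 2/53 → 3/53
merge 3/53 + 3/53 → 6/53
merge 5/53 + 5/53 → 10/53
merge 6/53 + 7/53 → 13/53
merge 10/53 + 11/53 → 21/53
merge 13/53 + 19/53 → 32/53
merge 21/53 + 32/53 → 1
L = 3/53 + 6/53 + 10/53 + 13/53 + 21/53 + 32/53 + 1 = 138/53 ≈ 2.604 bits/symbol.

2.604 bits/symbol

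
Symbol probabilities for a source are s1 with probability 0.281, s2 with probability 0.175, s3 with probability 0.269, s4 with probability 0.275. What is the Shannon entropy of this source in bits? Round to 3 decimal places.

1.976 bits

H = −Σ pᵢ log₂ pᵢ.
−0.281·log₂(0.281) = 0.5146
−0.175·log₂(0.175) = 0.4401
−0.269·log₂(0.269) = 0.5096
−0.275·log₂(0.275) = 0.5122
Sum ≈ 1.9764 → 1.976 bits.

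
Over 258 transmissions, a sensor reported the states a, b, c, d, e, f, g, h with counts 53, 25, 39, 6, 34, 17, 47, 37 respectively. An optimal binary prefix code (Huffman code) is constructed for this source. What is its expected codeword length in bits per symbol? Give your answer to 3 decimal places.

2.884 bits/symbol

Probabilities are the counts divided by 258.
Repeatedly combine the two least-probable nodes; the expected code length is the sum of the merged weights.
merge 1/43 + 17/258 → 23/258
merge 23/258 + 25/258 → 8/43
merge 17/129 + 37/258 → 71/258
merge 13/86 + 47/258 → 1/3
merge 8/43 + 53/258 → 101/258
merge 71/258 + 1/3 → 157/258
merge 101/258 + 157/258 → 1
L = 23/258 + 8/43 + 71/258 + 1/3 + 101/258 + 157/258 + 1 = 124/43 ≈ 2.884 bits/symbol.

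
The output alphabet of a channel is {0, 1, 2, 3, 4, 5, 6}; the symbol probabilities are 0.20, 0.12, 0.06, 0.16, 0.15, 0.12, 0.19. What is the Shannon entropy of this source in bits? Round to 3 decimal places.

2.731 bits

H = −Σ pᵢ log₂ pᵢ.
−0.20·log₂(0.20) = 0.4644
−0.12·log₂(0.12) = 0.3671
−0.06·log₂(0.06) = 0.2435
−0.16·log₂(0.16) = 0.4230
−0.15·log₂(0.15) = 0.4105
−0.12·log₂(0.12) = 0.3671
−0.19·log₂(0.19) = 0.4552
Sum ≈ 2.7308 → 2.731 bits.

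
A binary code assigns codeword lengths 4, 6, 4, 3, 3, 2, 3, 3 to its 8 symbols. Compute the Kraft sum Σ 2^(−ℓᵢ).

0.890625

With common denominator 2^6 = 64: Σ 2^(−ℓᵢ) = 4/64 + 1/64 + 4/64 + 8/64 + 8/64 + 16/64 + 8/64 + 8/64 = 57/64 = 0.890625.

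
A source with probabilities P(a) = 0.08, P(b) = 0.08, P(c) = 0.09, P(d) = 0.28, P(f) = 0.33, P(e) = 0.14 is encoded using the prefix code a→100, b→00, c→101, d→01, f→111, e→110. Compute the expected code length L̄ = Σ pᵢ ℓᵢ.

2.64 bits/symbol

L̄ = Σ pᵢ·ℓᵢ = 0.08·3 + 0.08·2 + 0.09·3 + 0.28·2 + 0.33·3 + 0.14·3 = 2.64 bits/symbol.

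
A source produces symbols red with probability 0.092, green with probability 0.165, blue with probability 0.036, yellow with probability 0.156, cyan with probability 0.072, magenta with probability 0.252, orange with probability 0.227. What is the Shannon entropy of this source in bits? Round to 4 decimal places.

2.5964 bits

H = −Σ pᵢ log₂ pᵢ.
−0.092·log₂(0.092) = 0.3167
−0.165·log₂(0.165) = 0.4289
−0.036·log₂(0.036) = 0.1727
−0.156·log₂(0.156) = 0.4181
−0.072·log₂(0.072) = 0.2733
−0.252·log₂(0.252) = 0.5011
−0.227·log₂(0.227) = 0.4856
Sum ≈ 2.5964 → 2.5964 bits.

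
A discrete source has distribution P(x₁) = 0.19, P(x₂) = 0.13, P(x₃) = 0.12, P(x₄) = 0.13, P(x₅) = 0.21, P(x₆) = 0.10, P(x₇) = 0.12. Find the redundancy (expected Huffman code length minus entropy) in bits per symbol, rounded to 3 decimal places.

Entropy H = −Σ p log₂ p ≈ 2.7597 bits.
Huffman merges: 1/10+3/25→11/50; 3/25+13/100→1/4; 13/100+19/100→8/25; 21/100+11/50→43/100; 1/4+8/25→57/100; 43/100+57/100→1. L = 279/100 ≈ 2.7900.
L − H = 2.7900 − 2.7597 = 0.030 bits.

0.030 bits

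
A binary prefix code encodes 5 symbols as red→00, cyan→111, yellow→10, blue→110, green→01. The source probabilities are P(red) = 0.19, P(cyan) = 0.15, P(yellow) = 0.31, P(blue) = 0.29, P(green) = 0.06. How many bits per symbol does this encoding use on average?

L̄ = Σ pᵢ·ℓᵢ = 0.19·2 + 0.15·3 + 0.31·2 + 0.29·3 + 0.06·2 = 2.44 bits/symbol.

2.44 bits/symbol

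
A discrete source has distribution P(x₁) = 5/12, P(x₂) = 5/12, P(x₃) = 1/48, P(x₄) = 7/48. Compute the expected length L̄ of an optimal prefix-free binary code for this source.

Repeatedly combine the two least-probable nodes; the expected code length is the sum of the merged weights.
merge 1/48 + 7/48 → 1/6
merge 1/6 + 5/12 → 7/12
merge 5/12 + 7/12 → 1
L = 1/6 + 7/12 + 1 = 7/4 = 1.75 bits/symbol.

1.75 bits/symbol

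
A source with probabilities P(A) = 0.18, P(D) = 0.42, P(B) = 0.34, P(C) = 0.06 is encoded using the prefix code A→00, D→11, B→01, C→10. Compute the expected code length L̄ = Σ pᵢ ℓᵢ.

2 bits/symbol

L̄ = Σ pᵢ·ℓᵢ = 0.18·2 + 0.42·2 + 0.34·2 + 0.06·2 = 2 bits/symbol.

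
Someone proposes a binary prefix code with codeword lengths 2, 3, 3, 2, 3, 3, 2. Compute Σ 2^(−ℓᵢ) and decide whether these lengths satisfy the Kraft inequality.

With common denominator 2^3 = 8: Σ 2^(−ℓᵢ) = 2/8 + 1/8 + 1/8 + 2/8 + 1/8 + 1/8 + 2/8 = 10/8 = 1.25.
Kraft's inequality requires Σ ≤ 1; here Σ = 1.25 > 1, so no such prefix code exists.

1.25; no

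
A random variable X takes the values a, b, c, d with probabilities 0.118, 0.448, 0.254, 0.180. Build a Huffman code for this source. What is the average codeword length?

1.85 bits/symbol

Repeatedly combine the two least-probable nodes; the expected code length is the sum of the merged weights.
merge 59/500 + 9/50 → 149/500
merge 127/500 + 149/500 → 69/125
merge 56/125 + 69/125 → 1
L = 149/500 + 69/125 + 1 = 37/20 = 1.85 bits/symbol.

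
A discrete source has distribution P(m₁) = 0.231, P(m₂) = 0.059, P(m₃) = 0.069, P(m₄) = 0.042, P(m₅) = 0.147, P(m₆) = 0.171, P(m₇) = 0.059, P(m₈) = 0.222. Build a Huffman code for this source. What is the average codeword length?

2.776 bits/symbol

Repeatedly combine the two least-probable nodes; the expected code length is the sum of the merged weights.
merge 21/500 + 59/1000 → 101/1000
merge 59/1000 + 69/1000 → 16/125
merge 101/1000 + 16/125 → 229/1000
merge 147/1000 + 171/1000 → 159/500
merge 111/500 + 229/1000 → 451/1000
merge 231/1000 + 159/500 → 549/1000
merge 451/1000 + 549/1000 → 1
L = 101/1000 + 16/125 + 229/1000 + 159/500 + 451/1000 + 549/1000 + 1 = 347/125 = 2.776 bits/symbol.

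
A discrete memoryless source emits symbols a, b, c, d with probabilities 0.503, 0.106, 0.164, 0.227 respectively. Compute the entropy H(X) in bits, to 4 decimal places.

H = −Σ pᵢ log₂ pᵢ.
−0.503·log₂(0.503) = 0.4987
−0.106·log₂(0.106) = 0.3432
−0.164·log₂(0.164) = 0.4278
−0.227·log₂(0.227) = 0.4856
Sum ≈ 1.7552 → 1.7552 bits.

1.7552 bits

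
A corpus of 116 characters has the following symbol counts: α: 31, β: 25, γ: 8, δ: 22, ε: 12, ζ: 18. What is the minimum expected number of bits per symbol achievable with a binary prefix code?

2.5 bits/symbol

Probabilities are the counts divided by 116.
Repeatedly combine the two least-probable nodes; the expected code length is the sum of the merged weights.
merge 2/29 + 3/29 → 5/29
merge 9/58 + 5/29 → 19/58
merge 11/58 + 25/116 → 47/116
merge 31/116 + 19/58 → 69/116
merge 47/116 + 69/116 → 1
L = 5/29 + 19/58 + 47/116 + 69/116 + 1 = 5/2 = 2.5 bits/symbol.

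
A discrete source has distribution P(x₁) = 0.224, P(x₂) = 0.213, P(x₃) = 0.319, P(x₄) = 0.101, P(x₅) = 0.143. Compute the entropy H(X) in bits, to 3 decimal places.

2.220 bits

H = −Σ pᵢ log₂ pᵢ.
−0.224·log₂(0.224) = 0.4835
−0.213·log₂(0.213) = 0.4752
−0.319·log₂(0.319) = 0.5258
−0.101·log₂(0.101) = 0.3341
−0.143·log₂(0.143) = 0.4012
Sum ≈ 2.2198 → 2.220 bits.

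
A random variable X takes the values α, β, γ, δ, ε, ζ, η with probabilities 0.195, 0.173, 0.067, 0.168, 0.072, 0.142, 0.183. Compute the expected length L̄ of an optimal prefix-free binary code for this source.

Repeatedly combine the two least-probable nodes; the expected code length is the sum of the merged weights.
merge 67/1000 + 9/125 → 139/1000
merge 139/1000 + 71/500 → 281/1000
merge 21/125 + 173/1000 → 341/1000
merge 183/1000 + 39/200 → 189/500
merge 281/1000 + 341/1000 → 311/500
merge 189/500 + 311/500 → 1
L = 139/1000 + 281/1000 + 341/1000 + 189/500 + 311/500 + 1 = 2761/1000 = 2.761 bits/symbol.

2.761 bits/symbol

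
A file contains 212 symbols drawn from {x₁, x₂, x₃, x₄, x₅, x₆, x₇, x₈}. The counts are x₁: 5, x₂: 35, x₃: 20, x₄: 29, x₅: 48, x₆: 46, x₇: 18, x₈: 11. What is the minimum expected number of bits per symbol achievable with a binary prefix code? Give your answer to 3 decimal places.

Probabilities are the counts divided by 212.
Repeatedly combine the two least-probable nodes; the expected code length is the sum of the merged weights.
merge 5/212 + 11/212 → 4/53
merge 4/53 + 9/106 → 17/106
merge 5/53 + 29/212 → 49/212
merge 17/106 + 35/212 → 69/212
merge 23/106 + 12/53 → 47/106
merge 49/212 + 69/212 → 59/106
merge 47/106 + 59/106 → 1
L = 4/53 + 17/106 + 49/212 + 69/212 + 47/106 + 59/106 + 1 = 148/53 ≈ 2.792 bits/symbol.

2.792 bits/symbol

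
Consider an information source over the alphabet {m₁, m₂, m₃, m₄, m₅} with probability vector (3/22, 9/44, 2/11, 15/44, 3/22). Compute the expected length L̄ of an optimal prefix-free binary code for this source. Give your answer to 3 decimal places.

2.273 bits/symbol

Repeatedly combine the two least-probable nodes; the expected code length is the sum of the merged weights.
merge 3/22 + 3/22 → 3/11
merge 2/11 + 9/44 → 17/44
merge 3/11 + 15/44 → 27/44
merge 17/44 + 27/44 → 1
L = 3/11 + 17/44 + 27/44 + 1 = 25/11 ≈ 2.273 bits/symbol.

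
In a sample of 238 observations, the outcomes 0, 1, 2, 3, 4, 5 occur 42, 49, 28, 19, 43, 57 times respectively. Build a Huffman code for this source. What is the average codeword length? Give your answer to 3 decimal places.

Probabilities are the counts divided by 238.
Repeatedly combine the two least-probable nodes; the expected code length is the sum of the merged weights.
merge 19/238 + 2/17 → 47/238
merge 3/17 + 43/238 → 5/14
merge 47/238 + 7/34 → 48/119
merge 57/238 + 5/14 → 71/119
merge 48/119 + 71/119 → 1
L = 47/238 + 5/14 + 48/119 + 71/119 + 1 = 304/119 ≈ 2.555 bits/symbol.

2.555 bits/symbol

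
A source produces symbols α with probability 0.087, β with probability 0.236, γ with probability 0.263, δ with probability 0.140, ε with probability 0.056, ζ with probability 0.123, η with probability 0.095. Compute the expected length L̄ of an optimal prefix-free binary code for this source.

2.644 bits/symbol

Repeatedly combine the two least-probable nodes; the expected code length is the sum of the merged weights.
merge 7/125 + 87/1000 → 143/1000
merge 19/200 + 123/1000 → 109/500
merge 7/50 + 143/1000 → 283/1000
merge 109/500 + 59/250 → 227/500
merge 263/1000 + 283/1000 → 273/500
merge 227/500 + 273/500 → 1
L = 143/1000 + 109/500 + 283/1000 + 227/500 + 273/500 + 1 = 661/250 = 2.644 bits/symbol.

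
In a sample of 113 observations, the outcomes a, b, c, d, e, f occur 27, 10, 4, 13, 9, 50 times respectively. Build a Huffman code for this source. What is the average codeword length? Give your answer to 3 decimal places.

Probabilities are the counts divided by 113.
Repeatedly combine the two least-probable nodes; the expected code length is the sum of the merged weights.
merge 4/113 + 9/113 → 13/113
merge 10/113 + 13/113 → 23/113
merge 13/113 + 23/113 → 36/113
merge 27/113 + 36/113 → 63/113
merge 50/113 + 63/113 → 1
L = 13/113 + 23/113 + 36/113 + 63/113 + 1 = 248/113 ≈ 2.195 bits/symbol.

2.195 bits/symbol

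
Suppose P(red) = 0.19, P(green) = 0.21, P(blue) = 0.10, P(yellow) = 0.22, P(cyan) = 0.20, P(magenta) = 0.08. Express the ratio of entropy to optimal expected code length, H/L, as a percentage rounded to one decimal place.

97.9%

Entropy H = −Σ p log₂ p ≈ 2.4967 bits.
Huffman merges: 2/25+1/10→9/50; 9/50+19/100→37/100; 1/5+21/100→41/100; 11/50+37/100→59/100; 41/100+59/100→1. L = 51/20 ≈ 2.5500.
Efficiency = H/L = 2.4967/2.5500 = 97.9%.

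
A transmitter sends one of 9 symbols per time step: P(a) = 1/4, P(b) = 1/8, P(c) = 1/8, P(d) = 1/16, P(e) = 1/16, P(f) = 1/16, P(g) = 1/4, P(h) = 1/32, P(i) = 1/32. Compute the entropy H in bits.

Each probability is a power of 1/2, so log₂(1/p) is an integer.
H = Σ p·log₂(1/p) = 1/4·2 + 1/8·3 + 1/8·3 + 1/16·4 + 1/16·4 + 1/16·4 + 1/4·2 + 1/32·5 + 1/32·5 = 2.8125 bits.

2.8125 bits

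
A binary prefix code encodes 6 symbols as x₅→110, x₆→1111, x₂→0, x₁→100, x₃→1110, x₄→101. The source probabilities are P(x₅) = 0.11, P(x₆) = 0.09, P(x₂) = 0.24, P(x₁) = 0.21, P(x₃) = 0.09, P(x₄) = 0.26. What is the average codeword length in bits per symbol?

2.7 bits/symbol

L̄ = Σ pᵢ·ℓᵢ = 0.11·3 + 0.09·4 + 0.24·1 + 0.21·3 + 0.09·4 + 0.26·3 = 2.7 bits/symbol.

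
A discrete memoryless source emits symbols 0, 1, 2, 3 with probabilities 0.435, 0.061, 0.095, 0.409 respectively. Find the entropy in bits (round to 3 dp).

1.619 bits

H = −Σ pᵢ log₂ pᵢ.
−0.435·log₂(0.435) = 0.5224
−0.061·log₂(0.061) = 0.2461
−0.095·log₂(0.095) = 0.3226
−0.409·log₂(0.409) = 0.5275
Sum ≈ 1.6187 → 1.619 bits.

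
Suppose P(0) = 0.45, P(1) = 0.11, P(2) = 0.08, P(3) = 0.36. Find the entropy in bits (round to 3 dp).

1.691 bits

H = −Σ pᵢ log₂ pᵢ.
−0.45·log₂(0.45) = 0.5184
−0.11·log₂(0.11) = 0.3503
−0.08·log₂(0.08) = 0.2915
−0.36·log₂(0.36) = 0.5306
Sum ≈ 1.6908 → 1.691 bits.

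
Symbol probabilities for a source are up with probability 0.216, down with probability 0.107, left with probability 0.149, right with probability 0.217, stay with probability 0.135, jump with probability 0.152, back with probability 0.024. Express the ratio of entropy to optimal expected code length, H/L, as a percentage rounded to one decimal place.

97.9%

Entropy H = −Σ p log₂ p ≈ 2.6424 bits.
Huffman merges: 3/125+107/1000→131/1000; 131/1000+27/200→133/500; 149/1000+19/125→301/1000; 27/125+217/1000→433/1000; 133/500+301/1000→567/1000; 433/1000+567/1000→1. L = 1349/500 ≈ 2.6980.
Efficiency = H/L = 2.6424/2.6980 = 97.9%.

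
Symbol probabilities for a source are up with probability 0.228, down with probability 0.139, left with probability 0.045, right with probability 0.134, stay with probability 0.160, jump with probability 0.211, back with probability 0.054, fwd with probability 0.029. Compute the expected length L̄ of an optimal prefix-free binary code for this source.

2.763 bits/symbol

Repeatedly combine the two least-probable nodes; the expected code length is the sum of the merged weights.
merge 29/1000 + 9/200 → 37/500
merge 27/500 + 37/500 → 16/125
merge 16/125 + 67/500 → 131/500
merge 139/1000 + 4/25 → 299/1000
merge 211/1000 + 57/250 → 439/1000
merge 131/500 + 299/1000 → 561/1000
merge 439/1000 + 561/1000 → 1
L = 37/500 + 16/125 + 131/500 + 299/1000 + 439/1000 + 561/1000 + 1 = 2763/1000 = 2.763 bits/symbol.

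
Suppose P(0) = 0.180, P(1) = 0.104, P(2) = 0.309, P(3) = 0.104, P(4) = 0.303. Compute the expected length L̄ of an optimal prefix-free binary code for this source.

2.208 bits/symbol

Repeatedly combine the two least-probable nodes; the expected code length is the sum of the merged weights.
merge 13/125 + 13/125 → 26/125
merge 9/50 + 26/125 → 97/250
merge 303/1000 + 309/1000 → 153/250
merge 97/250 + 153/250 → 1
L = 26/125 + 97/250 + 153/250 + 1 = 276/125 = 2.208 bits/symbol.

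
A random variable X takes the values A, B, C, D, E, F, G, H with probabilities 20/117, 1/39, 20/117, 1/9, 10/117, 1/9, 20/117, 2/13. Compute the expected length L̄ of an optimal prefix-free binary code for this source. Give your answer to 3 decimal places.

Repeatedly combine the two least-probable nodes; the expected code length is the sum of the merged weights.
merge 1/39 + 10/117 → 1/9
merge 1/9 + 1/9 → 2/9
merge 1/9 + 2/13 → 31/117
merge 20/117 + 20/117 → 40/117
merge 20/117 + 2/9 → 46/117
merge 31/117 + 40/117 → 71/117
merge 46/117 + 71/117 → 1
L = 1/9 + 2/9 + 31/117 + 40/117 + 46/117 + 71/117 + 1 = 344/117 ≈ 2.940 bits/symbol.

2.940 bits/symbol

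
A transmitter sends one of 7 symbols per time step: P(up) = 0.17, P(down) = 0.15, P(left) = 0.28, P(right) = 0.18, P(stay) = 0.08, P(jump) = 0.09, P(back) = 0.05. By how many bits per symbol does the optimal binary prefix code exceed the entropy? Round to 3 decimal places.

Entropy H = −Σ p log₂ p ≈ 2.6249 bits.
Huffman merges: 1/20+2/25→13/100; 9/100+13/100→11/50; 3/20+17/100→8/25; 9/50+11/50→2/5; 7/25+8/25→3/5; 2/5+3/5→1. L = 267/100 ≈ 2.6700.
L − H = 2.6700 − 2.6249 = 0.045 bits.

0.045 bits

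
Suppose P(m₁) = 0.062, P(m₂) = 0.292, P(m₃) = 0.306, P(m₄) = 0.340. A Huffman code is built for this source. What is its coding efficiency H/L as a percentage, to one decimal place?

Entropy H = −Σ p log₂ p ≈ 1.8192 bits.
Huffman merges: 31/500+73/250→177/500; 153/500+17/50→323/500; 177/500+323/500→1. L = 2 ≈ 2.0000.
Efficiency = H/L = 1.8192/2.0000 = 91.0%.

91.0%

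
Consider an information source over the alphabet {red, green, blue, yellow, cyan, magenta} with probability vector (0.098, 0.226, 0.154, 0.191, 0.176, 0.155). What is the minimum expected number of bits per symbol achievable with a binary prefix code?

2.583 bits/symbol

Repeatedly combine the two least-probable nodes; the expected code length is the sum of the merged weights.
merge 49/500 + 77/500 → 63/250
merge 31/200 + 22/125 → 331/1000
merge 191/1000 + 113/500 → 417/1000
merge 63/250 + 331/1000 → 583/1000
merge 417/1000 + 583/1000 → 1
L = 63/250 + 331/1000 + 417/1000 + 583/1000 + 1 = 2583/1000 = 2.583 bits/symbol.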